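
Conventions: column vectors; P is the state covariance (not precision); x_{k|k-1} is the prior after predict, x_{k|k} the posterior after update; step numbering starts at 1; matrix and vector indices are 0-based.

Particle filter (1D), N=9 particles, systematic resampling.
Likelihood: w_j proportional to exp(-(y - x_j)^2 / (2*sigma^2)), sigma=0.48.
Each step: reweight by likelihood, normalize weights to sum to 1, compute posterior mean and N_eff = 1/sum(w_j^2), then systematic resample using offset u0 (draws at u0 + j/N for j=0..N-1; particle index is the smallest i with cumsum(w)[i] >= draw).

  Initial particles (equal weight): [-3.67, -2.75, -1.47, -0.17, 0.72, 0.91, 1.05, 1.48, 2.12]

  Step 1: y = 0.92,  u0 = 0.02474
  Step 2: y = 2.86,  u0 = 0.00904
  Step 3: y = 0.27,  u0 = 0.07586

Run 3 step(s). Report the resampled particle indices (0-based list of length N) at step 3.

resampled_idx = [0, 0, 0, 0, 1, 1, 3, 5, 8]

step 1: w=[0.0000, 0.0000, 0.0000, 0.0216, 0.2615, 0.2851, 0.2749, 0.1444, 0.0125]  mean=0.9729  Neff=4.0539  idx=[4, 4, 4, 5, 5, 6, 6, 6, 7]
step 2: w=[0.0025, 0.0025, 0.0025, 0.0136, 0.0136, 0.0427, 0.0427, 0.0427, 0.8372]  mean=1.4037  Neff=1.4148  idx=[3, 7, 8, 8, 8, 8, 8, 8, 8]
step 3: w=[0.4238, 0.2753, 0.0430, 0.0430, 0.0430, 0.0430, 0.0430, 0.0430, 0.0430]  mean=1.1201  Neff=3.7267  idx=[0, 0, 0, 0, 1, 1, 3, 5, 8]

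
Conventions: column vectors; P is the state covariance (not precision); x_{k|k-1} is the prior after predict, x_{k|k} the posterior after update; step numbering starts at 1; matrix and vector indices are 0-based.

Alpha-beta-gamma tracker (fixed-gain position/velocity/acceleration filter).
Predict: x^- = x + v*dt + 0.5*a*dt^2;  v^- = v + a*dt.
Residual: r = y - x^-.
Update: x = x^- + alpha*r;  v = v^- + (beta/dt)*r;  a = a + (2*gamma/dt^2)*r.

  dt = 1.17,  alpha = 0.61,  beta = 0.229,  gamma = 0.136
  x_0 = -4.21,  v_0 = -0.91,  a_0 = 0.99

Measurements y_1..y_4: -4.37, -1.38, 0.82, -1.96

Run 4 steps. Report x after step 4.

x_post = 1.1452

step 1: x_pred=-4.5971  r=0.2271  x^+=-4.4586  v^+=0.2927  a^+=1.0351
step 2: x_pred=-3.4076  r=2.0276  x^+=-2.1707  v^+=1.9007  a^+=1.4380
step 3: x_pred=1.0373  r=-0.2173  x^+=0.9047  v^+=3.5406  a^+=1.3948
step 4: x_pred=6.0020  r=-7.9620  x^+=1.1452  v^+=3.6142  a^+=-0.1872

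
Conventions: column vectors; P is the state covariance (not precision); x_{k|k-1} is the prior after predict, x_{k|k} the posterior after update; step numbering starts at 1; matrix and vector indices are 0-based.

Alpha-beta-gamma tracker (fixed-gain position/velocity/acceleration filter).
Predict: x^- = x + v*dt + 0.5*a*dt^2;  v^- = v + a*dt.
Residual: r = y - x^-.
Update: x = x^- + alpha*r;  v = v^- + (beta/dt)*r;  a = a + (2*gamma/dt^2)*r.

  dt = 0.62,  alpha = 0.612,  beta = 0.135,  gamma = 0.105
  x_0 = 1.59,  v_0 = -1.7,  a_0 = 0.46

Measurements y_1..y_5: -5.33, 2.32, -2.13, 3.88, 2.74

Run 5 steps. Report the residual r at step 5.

resid = 0.3600

step 1: x_pred=0.6244  r=-5.9544  x^+=-3.0197  v^+=-2.7113  a^+=-2.7929
step 2: x_pred=-5.2375  r=7.5575  x^+=-0.6123  v^+=-2.7974  a^+=1.3358
step 3: x_pred=-2.0899  r=-0.0401  x^+=-2.1145  v^+=-1.9779  a^+=1.3139
step 4: x_pred=-3.0882  r=6.9682  x^+=1.1763  v^+=0.3540  a^+=5.1207
step 5: x_pred=2.3800  r=0.3600  x^+=2.6003  v^+=3.6072  a^+=5.3173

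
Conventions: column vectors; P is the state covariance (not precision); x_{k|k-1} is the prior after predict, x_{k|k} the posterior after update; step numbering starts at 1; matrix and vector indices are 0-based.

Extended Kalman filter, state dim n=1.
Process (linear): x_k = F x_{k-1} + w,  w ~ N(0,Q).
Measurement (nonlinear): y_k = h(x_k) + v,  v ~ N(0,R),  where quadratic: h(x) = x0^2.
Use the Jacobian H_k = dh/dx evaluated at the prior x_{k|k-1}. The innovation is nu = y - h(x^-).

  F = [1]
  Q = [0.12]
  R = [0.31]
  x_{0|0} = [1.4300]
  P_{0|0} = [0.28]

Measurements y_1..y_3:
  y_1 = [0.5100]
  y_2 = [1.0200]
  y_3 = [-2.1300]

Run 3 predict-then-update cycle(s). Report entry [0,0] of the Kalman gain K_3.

step 1: x^-=[1.4300]  P^-=[0.4000]  H_jac=[2.8600]  S=[3.5818]  K=[0.3194]  nu=[-1.5349]  x^+=[0.9398]  P^+=[0.0346]
step 2: x^-=[0.9398]  P^-=[0.1546]  H_jac=[1.8795]  S=[0.8562]  K=[0.3394]  nu=[0.1368]  x^+=[0.9862]  P^+=[0.0560]
step 3: x^-=[0.9862]  P^-=[0.1760]  H_jac=[1.9724]  S=[0.9946]  K=[0.3490]  nu=[-3.1026]  x^+=[-0.0965]  P^+=[0.0548]

K[0,0] = 0.3490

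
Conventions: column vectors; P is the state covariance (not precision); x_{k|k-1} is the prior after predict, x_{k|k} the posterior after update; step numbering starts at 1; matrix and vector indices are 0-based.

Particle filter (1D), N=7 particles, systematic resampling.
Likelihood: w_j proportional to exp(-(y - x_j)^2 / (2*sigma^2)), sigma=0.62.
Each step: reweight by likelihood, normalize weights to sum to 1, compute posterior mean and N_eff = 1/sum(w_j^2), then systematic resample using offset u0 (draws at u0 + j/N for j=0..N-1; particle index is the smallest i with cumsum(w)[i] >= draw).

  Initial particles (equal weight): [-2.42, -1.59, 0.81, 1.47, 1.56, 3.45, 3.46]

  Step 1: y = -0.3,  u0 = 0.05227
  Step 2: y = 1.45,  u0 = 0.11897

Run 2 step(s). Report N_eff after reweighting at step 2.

N_eff = 4.0001

step 1: w=[0.0083, 0.3307, 0.5800, 0.0489, 0.0320, 0.0000, 0.0000]  mean=0.0457  Neff=2.2257  idx=[1, 1, 1, 2, 2, 2, 2]
step 2: w=[0.0000, 0.0000, 0.0000, 0.2500, 0.2500, 0.2500, 0.2500]  mean=0.8100  Neff=4.0001  idx=[3, 4, 4, 5, 5, 6, 6]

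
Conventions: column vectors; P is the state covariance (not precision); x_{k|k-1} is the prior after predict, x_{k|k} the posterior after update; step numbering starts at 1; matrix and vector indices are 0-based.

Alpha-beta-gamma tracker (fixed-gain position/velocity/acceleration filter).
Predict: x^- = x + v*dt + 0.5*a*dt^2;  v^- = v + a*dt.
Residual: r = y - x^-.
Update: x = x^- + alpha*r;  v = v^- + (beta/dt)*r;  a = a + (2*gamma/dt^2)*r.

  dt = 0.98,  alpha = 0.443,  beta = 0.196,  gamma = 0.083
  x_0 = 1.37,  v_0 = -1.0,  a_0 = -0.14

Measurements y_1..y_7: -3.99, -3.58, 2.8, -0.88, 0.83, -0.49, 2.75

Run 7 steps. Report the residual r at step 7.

resid = -1.7646

step 1: x_pred=0.3228  r=-4.3128  x^+=-1.5878  v^+=-1.9998  a^+=-0.8854
step 2: x_pred=-3.9727  r=0.3927  x^+=-3.7988  v^+=-2.7889  a^+=-0.8176
step 3: x_pred=-6.9245  r=9.7245  x^+=-2.6165  v^+=-1.6452  a^+=0.8633
step 4: x_pred=-3.8143  r=2.9343  x^+=-2.5144  v^+=-0.2124  a^+=1.3705
step 5: x_pred=-2.0645  r=2.8945  x^+=-0.7822  v^+=1.7096  a^+=1.8707
step 6: x_pred=1.7915  r=-2.2815  x^+=0.7808  v^+=3.0866  a^+=1.4764
step 7: x_pred=4.5146  r=-1.7646  x^+=3.7329  v^+=4.1806  a^+=1.1714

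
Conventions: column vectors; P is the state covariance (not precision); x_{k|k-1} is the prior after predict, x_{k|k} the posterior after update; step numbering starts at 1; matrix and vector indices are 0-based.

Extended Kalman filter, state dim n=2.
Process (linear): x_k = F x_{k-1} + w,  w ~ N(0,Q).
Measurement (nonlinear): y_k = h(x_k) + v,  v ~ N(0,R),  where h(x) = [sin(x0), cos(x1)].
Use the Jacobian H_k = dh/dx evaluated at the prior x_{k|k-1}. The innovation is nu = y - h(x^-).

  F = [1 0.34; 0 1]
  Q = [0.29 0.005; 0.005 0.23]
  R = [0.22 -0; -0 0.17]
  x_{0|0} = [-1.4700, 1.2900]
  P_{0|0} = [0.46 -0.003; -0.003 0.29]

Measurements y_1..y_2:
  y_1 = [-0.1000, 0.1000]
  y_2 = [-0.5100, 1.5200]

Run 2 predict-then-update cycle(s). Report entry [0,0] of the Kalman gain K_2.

K[0,0] = 0.7693

step 1: x^-=[-1.0314, 1.2900]  P^-=[0.7815 0.1006; 0.1006 0.5200]  H_jac=[0.5136 0.0000; 0.0000 -0.9608]  S=[0.4262 -0.0496; -0.0496 0.6501]  K=[0.9328 -0.0775; 0.0320 -0.7661]  nu=[0.7580, -0.1771]  x^+=[-0.3106, 1.4500]  P^+=[0.3996 0.0137; 0.0137 0.1356]
step 2: x^-=[0.1824, 1.4500]  P^-=[0.7146 0.0648; 0.0648 0.3656]  H_jac=[0.9834 0.0000; 0.0000 -0.9927]  S=[0.9110 -0.0633; -0.0633 0.5302]  K=[0.7693 -0.0295; 0.0226 -0.6817]  nu=[-0.6914, 1.3994]  x^+=[-0.3908, 0.4803]  P^+=[0.1721 0.0051; 0.0051 0.1167]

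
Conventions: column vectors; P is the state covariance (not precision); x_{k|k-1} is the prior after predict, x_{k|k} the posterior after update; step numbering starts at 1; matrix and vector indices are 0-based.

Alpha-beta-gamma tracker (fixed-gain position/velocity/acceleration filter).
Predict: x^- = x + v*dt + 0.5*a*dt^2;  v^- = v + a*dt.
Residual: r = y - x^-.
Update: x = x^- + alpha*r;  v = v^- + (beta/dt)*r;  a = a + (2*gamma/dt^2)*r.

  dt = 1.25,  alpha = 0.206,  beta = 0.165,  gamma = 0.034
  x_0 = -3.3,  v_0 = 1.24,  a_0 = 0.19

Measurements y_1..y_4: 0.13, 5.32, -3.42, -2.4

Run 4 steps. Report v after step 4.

step 1: x_pred=-1.6016  r=1.7316  x^+=-1.2449  v^+=1.7061  a^+=0.2654
step 2: x_pred=1.0950  r=4.2250  x^+=1.9654  v^+=2.5955  a^+=0.4492
step 3: x_pred=5.5607  r=-8.9807  x^+=3.7106  v^+=1.9715  a^+=0.0584
step 4: x_pred=6.2207  r=-8.6207  x^+=4.4448  v^+=0.9066  a^+=-0.3168

v_post = 0.9066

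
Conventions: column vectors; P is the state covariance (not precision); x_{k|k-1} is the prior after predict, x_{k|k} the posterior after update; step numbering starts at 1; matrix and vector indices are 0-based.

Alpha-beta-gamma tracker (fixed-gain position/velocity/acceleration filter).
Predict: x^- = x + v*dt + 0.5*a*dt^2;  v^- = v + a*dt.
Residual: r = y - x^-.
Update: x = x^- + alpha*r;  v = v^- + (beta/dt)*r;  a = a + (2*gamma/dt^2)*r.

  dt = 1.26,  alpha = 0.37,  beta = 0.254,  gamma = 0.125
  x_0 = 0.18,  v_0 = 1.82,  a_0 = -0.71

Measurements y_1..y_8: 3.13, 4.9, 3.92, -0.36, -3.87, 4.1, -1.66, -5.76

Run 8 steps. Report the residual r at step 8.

resid = 1.9657

step 1: x_pred=1.9096  r=1.2204  x^+=2.3611  v^+=1.1714  a^+=-0.5178
step 2: x_pred=3.4261  r=1.4739  x^+=3.9714  v^+=0.8161  a^+=-0.2857
step 3: x_pred=4.7729  r=-0.8529  x^+=4.4573  v^+=0.2841  a^+=-0.4200
step 4: x_pred=4.4819  r=-4.8419  x^+=2.6904  v^+=-1.2212  a^+=-1.1825
step 5: x_pred=0.2131  r=-4.0831  x^+=-1.2977  v^+=-3.5342  a^+=-1.8255
step 6: x_pred=-7.1998  r=11.2998  x^+=-3.0189  v^+=-3.5564  a^+=-0.0461
step 7: x_pred=-7.5365  r=5.8765  x^+=-5.3622  v^+=-2.4298  a^+=0.8793
step 8: x_pred=-7.7257  r=1.9657  x^+=-6.9984  v^+=-0.9256  a^+=1.1888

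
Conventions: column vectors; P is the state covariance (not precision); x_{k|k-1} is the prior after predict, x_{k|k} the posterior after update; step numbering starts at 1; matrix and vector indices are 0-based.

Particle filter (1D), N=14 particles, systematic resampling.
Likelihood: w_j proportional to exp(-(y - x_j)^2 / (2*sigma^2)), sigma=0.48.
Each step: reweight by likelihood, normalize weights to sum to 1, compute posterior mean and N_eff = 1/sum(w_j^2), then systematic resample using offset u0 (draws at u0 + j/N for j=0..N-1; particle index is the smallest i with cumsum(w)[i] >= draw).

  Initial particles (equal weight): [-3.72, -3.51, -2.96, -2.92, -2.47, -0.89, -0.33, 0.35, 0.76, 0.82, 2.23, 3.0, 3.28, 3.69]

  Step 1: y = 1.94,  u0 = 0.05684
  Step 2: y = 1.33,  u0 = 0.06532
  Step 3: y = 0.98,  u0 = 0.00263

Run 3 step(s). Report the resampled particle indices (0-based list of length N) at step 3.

resampled_idx = [0, 0, 0, 0, 0, 1, 1, 1, 1, 2, 2, 2, 2, 7]

step 1: w=[0.0000, 0.0000, 0.0000, 0.0000, 0.0000, 0.0000, 0.0000, 0.0039, 0.0459, 0.0620, 0.7855, 0.0823, 0.0191, 0.0012]  mean=2.1530  Neff=1.5870  idx=[9, 10, 10, 10, 10, 10, 10, 10, 10, 10, 10, 10, 11, 12]
step 2: w=[0.2304, 0.0699, 0.0699, 0.0699, 0.0699, 0.0699, 0.0699, 0.0699, 0.0699, 0.0699, 0.0699, 0.0699, 0.0010, 0.0001]  mean=1.9059  Neff=9.3643  idx=[0, 0, 0, 1, 2, 3, 4, 5, 6, 7, 8, 9, 10, 11]
step 3: w=[0.2948, 0.2948, 0.2948, 0.0105, 0.0105, 0.0105, 0.0105, 0.0105, 0.0105, 0.0105, 0.0105, 0.0105, 0.0105, 0.0105]  mean=0.9828  Neff=3.8167  idx=[0, 0, 0, 0, 0, 1, 1, 1, 1, 2, 2, 2, 2, 7]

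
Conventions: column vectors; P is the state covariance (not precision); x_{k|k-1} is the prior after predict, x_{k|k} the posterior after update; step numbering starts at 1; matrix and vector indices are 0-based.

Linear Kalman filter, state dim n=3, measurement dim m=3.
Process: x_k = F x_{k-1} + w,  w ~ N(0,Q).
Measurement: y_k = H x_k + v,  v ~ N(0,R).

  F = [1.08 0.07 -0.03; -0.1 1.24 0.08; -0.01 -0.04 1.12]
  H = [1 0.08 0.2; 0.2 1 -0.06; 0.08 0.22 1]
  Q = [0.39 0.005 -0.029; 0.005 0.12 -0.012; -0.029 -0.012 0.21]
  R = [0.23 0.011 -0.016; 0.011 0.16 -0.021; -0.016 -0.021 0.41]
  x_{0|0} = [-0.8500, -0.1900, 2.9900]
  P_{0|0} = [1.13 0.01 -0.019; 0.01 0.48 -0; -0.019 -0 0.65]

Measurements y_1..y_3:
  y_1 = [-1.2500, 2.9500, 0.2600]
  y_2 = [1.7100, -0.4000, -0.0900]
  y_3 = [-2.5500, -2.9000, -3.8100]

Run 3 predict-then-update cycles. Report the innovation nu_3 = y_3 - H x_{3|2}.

innov = [-3.4612, -3.8062, -4.2782]

step 1: x^-=[-1.0210, 0.0886, 3.3649]  P^-=[1.7137 -0.0653 -0.0878; -0.0653 0.8713 0.0256; -0.0878 0.0256 1.0267]  S=[1.9456 0.3515 0.2409; 0.3515 1.0765 0.1366; 0.2409 0.1366 1.4847]  K=[0.8860 -0.0116 -0.1192; -0.1574 0.8357 0.0915; -0.0006 -0.1388 0.7034]  nu=[-0.9091, 3.2675, -3.0427]  x^+=[-1.5016, 2.6837, 0.7717]  P^+=[0.2231 -0.0385 -0.0722; -0.0385 0.1375 -0.0047; -0.0722 -0.0047 0.2981]
step 2: x^-=[-1.4570, 3.5397, 0.7720]  P^-=[0.6500 -0.0655 -0.1278; -0.0655 0.3453 0.0101; -0.1278 0.0101 0.5862]  S=[0.8444 0.0995 0.0159; 0.0995 0.5091 0.0071; 0.0159 0.0071 0.9988]  K=[0.7353 -0.0007 -0.1020; -0.1235 0.6744 0.0781; -0.0100 -0.1056 0.5798]  nu=[2.7294, -3.6020, -1.5241]  x^+=[0.7078, 0.6543, 0.2411]  P^+=[0.1855 -0.0307 -0.0617; -0.0307 0.1109 -0.0021; -0.0617 -0.0021 0.2455]
step 3: x^-=[0.8030, 0.7598, 0.2368]  P^-=[0.6065 -0.0523 -0.1130; -0.0523 0.3022 0.0090; -0.1130 0.0090 0.5197]  S=[0.8060 0.1011 0.0162; 0.1011 0.4690 0.0043; 0.0162 0.0043 0.9322]  K=[0.7203 0.0071 -0.0941; -0.1151 0.6449 0.0755; -0.0091 -0.0986 0.5505]  nu=[-3.4612, -3.8062, -4.2782]  x^+=[-1.3148, -1.6193, -1.7115]  P^+=[0.1812 -0.0287 -0.0584; -0.0287 0.1060 -0.0018; -0.0584 -0.0018 0.2330]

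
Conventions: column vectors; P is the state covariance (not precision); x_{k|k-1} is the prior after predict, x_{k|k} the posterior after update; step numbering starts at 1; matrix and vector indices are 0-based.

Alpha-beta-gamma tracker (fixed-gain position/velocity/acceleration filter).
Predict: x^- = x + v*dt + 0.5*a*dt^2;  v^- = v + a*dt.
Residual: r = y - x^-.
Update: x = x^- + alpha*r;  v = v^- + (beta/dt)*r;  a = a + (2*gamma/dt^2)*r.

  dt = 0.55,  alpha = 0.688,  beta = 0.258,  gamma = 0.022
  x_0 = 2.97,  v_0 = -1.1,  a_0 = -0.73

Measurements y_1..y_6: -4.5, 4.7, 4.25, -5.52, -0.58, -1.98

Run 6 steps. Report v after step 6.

step 1: x_pred=2.2546  r=-6.7546  x^+=-2.3926  v^+=-4.6700  a^+=-1.7125
step 2: x_pred=-5.2201  r=9.9201  x^+=1.6049  v^+=-0.9585  a^+=-0.2696
step 3: x_pred=1.0370  r=3.2130  x^+=3.2475  v^+=0.4005  a^+=0.1978
step 4: x_pred=3.4977  r=-9.0177  x^+=-2.7065  v^+=-3.7209  a^+=-1.1139
step 5: x_pred=-4.9214  r=4.3414  x^+=-1.9345  v^+=-2.2970  a^+=-0.4824
step 6: x_pred=-3.2708  r=1.2908  x^+=-2.3827  v^+=-1.9568  a^+=-0.2946

v_post = -1.9568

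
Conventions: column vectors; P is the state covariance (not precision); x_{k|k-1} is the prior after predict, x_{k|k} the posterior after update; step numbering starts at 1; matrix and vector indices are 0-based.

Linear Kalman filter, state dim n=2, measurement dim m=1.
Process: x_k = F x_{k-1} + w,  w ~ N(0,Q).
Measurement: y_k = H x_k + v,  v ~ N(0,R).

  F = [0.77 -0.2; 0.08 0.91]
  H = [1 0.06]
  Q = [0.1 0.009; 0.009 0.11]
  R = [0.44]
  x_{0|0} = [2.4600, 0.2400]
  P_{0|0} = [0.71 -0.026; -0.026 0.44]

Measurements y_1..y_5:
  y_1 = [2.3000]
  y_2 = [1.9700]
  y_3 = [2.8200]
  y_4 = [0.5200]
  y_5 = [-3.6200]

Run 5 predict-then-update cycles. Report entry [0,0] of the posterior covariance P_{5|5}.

P_post[0,0] = 0.1610

step 1: x^-=[1.8462, 0.4152]  P^-=[0.5466 -0.0451; -0.0451 0.4751]  S=[0.9829]  K=[0.5533; -0.0169]  nu=[0.4289]  x^+=[2.0835, 0.4079]  P^+=[0.2456 -0.0359; -0.0359 0.4748]
step 2: x^-=[1.5227, 0.5379]  P^-=[0.2757 -0.0869; -0.0869 0.4996]  S=[0.7071]  K=[0.3825; -0.0805]  nu=[0.4150]  x^+=[1.6815, 0.5045]  P^+=[0.1722 -0.0651; -0.0651 0.4950]
step 3: x^-=[1.1938, 0.5936]  P^-=[0.2420 -0.1151; -0.1151 0.5115]  S=[0.6700]  K=[0.3508; -0.1259]  nu=[1.5905]  x^+=[1.7519, 0.3933]  P^+=[0.1595 -0.0855; -0.0855 0.5009]
step 4: x^-=[1.2703, 0.4981]  P^-=[0.2409 -0.1309; -0.1309 0.5134]  S=[0.6671]  K=[0.3494; -0.1500]  nu=[-0.7802]  x^+=[0.9977, 0.6151]  P^+=[0.1595 -0.0959; -0.0959 0.4984]
step 5: x^-=[0.6452, 0.6395]  P^-=[0.2440 -0.1375; -0.1375 0.5097]  S=[0.6694]  K=[0.3522; -0.1598]  nu=[-4.3036]  x^+=[-0.8707, 1.3272]  P^+=[0.1610 -0.0999; -0.0999 0.4927]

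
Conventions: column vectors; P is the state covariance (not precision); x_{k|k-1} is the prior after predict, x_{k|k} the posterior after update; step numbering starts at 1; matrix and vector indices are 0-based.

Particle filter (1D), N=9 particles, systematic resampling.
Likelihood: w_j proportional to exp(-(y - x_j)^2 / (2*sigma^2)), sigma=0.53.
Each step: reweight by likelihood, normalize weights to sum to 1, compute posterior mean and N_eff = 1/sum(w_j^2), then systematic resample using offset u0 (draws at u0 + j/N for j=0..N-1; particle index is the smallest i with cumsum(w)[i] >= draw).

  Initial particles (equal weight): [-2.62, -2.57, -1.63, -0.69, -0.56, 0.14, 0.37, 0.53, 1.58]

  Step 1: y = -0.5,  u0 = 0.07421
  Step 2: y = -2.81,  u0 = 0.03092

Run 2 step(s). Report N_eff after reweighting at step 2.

step 1: w=[0.0001, 0.0002, 0.0352, 0.3201, 0.3392, 0.1647, 0.0887, 0.0517, 0.0002]  mean=-0.3854  Neff=3.8996  idx=[3, 3, 3, 4, 4, 4, 5, 5, 7]
step 2: w=[0.2444, 0.2444, 0.2444, 0.0889, 0.0889, 0.0889, 0.0001, 0.0001, 0.0000]  mean=-0.6551  Neff=4.9303  idx=[0, 0, 1, 1, 1, 2, 2, 3, 5]

N_eff = 4.9303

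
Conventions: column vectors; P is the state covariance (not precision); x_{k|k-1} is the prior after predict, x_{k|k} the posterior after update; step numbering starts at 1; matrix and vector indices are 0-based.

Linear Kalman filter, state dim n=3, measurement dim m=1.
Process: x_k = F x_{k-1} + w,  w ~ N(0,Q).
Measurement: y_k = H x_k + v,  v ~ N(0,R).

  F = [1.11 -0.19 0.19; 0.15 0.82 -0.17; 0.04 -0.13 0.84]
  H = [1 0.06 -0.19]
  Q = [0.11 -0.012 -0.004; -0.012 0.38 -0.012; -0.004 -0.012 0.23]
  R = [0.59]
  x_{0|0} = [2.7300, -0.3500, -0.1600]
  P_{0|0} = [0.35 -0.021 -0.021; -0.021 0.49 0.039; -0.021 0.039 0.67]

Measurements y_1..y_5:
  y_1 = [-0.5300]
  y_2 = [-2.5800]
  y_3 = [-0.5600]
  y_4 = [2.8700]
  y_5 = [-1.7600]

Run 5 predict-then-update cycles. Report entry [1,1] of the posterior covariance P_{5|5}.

step 1: x^-=[3.0664, 0.1497, 0.0203]  P^-=[0.5803 -0.0595 0.1068; -0.0595 0.7217 -0.1329; 0.1068 -0.1329 0.7019]  S=[1.1535]  K=[0.4824; 0.0078; -0.0299]  nu=[-3.6015]  x^+=[1.3291, 0.1215, 0.1280]  P^+=[0.3119 -0.0639 0.1235; -0.0639 0.7217 -0.1326; 0.1235 -0.1326 0.7009]
step 2: x^-=[1.4766, 0.2773, 0.1449]  P^-=[0.6342 -0.1962 0.2897; -0.1962 0.9075 -0.2675; 0.2897 -0.2675 0.7751]  S=[1.1279]  K=[0.5031; -0.0806; 0.1121]  nu=[-4.0457]  x^+=[-0.5586, 0.6033, -0.3085]  P^+=[0.3488 -0.1505 0.2261; -0.1505 0.9002 -0.2573; 0.2261 -0.2573 0.7610]
step 3: x^-=[-0.7933, 0.4634, -0.3599]  P^-=[0.7772 -0.3360 0.4380; -0.3360 1.0383 -0.3725; 0.4380 -0.3725 0.8557]  S=[1.2035]  K=[0.5598; -0.1686; 0.2103]  nu=[0.1371]  x^+=[-0.7165, 0.4402, -0.3311]  P^+=[0.4000 -0.2224 0.2963; -0.2224 1.0041 -0.3298; 0.2963 -0.3298 0.8024]
step 4: x^-=[-0.9419, 0.3098, -0.3640]  P^-=[0.9106 -0.4334 0.5398; -0.4334 1.1095 -0.4333; 0.5398 -0.4333 0.9081]  S=[1.2902]  K=[0.6062; -0.2205; 0.2645]  nu=[3.7242]  x^+=[1.3156, -0.5114, 0.6210]  P^+=[0.4366 -0.2609 0.3329; -0.2609 1.0467 -0.3581; 0.3329 -0.3581 0.8178]
step 5: x^-=[1.6754, -0.3275, 0.6407]  P^-=[0.9915 -0.4796 0.5903; -0.4796 1.1360 -0.4561; 0.5903 -0.4561 0.9287]  S=[1.3477]  K=[0.6312; -0.2410; 0.2868]  nu=[-3.2940]  x^+=[-0.4036, 0.4662, -0.3040]  P^+=[0.4547 -0.2746 0.3464; -0.2746 1.0577 -0.3630; 0.3464 -0.3630 0.8179]

P_post[1,1] = 1.0577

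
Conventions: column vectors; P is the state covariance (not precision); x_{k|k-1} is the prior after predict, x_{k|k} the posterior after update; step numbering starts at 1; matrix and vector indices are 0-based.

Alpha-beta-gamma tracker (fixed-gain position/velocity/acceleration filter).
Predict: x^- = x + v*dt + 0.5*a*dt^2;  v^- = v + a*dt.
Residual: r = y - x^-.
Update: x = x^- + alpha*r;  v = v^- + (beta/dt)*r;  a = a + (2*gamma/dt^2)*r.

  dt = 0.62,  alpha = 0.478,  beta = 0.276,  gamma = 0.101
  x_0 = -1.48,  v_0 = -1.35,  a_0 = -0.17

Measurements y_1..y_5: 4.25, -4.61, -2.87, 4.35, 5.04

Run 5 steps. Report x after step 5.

x_post = 3.4837

step 1: x_pred=-2.3497  r=6.5997  x^+=0.8050  v^+=1.4825  a^+=3.2981
step 2: x_pred=2.3580  r=-6.9680  x^+=-0.9727  v^+=0.4254  a^+=-0.3636
step 3: x_pred=-0.7788  r=-2.0912  x^+=-1.7784  v^+=-0.7309  a^+=-1.4625
step 4: x_pred=-2.5126  r=6.8626  x^+=0.7677  v^+=1.4173  a^+=2.1438
step 5: x_pred=2.0585  r=2.9815  x^+=3.4837  v^+=4.0737  a^+=3.7106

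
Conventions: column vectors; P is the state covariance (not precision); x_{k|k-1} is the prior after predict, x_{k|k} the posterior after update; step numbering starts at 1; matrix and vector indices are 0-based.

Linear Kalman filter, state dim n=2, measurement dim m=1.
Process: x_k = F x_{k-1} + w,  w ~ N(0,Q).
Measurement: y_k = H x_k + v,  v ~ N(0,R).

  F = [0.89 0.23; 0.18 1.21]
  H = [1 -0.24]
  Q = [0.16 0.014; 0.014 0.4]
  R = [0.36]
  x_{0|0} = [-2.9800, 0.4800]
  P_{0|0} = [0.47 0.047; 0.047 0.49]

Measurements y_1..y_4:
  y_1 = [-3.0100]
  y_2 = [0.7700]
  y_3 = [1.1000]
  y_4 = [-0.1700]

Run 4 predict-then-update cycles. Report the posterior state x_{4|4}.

step 1: x^-=[-2.5418, 0.0444]  P^-=[0.5774 0.2782; 0.2782 1.1531]  S=[0.8703]  K=[0.5868; 0.0017]  nu=[-0.4575]  x^+=[-2.8103, 0.0436]  P^+=[0.2778 0.2774; 0.2774 1.1531]
step 2: x^-=[-2.4911, -0.4531]  P^-=[0.5546 0.6896; 0.6896 2.2181]  S=[0.7114]  K=[0.5470; 0.2210]  nu=[3.1524]  x^+=[-0.7668, 0.2437]  P^+=[0.3418 0.6036; 0.6036 2.1833]
step 3: x^-=[-0.6264, 0.1569]  P^-=[0.7933 1.3513; 1.3513 3.8706]  S=[0.7276]  K=[0.6446; 0.5805]  nu=[1.7641]  x^+=[0.5106, 1.1810]  P^+=[0.4910 1.0791; 1.0791 3.6254]
step 4: x^-=[0.7261, 1.5209]  P^-=[1.1825 2.3083; 2.3083 6.1939]  S=[0.7913]  K=[0.7943; 1.0386]  nu=[-0.5311]  x^+=[0.3043, 0.9694]  P^+=[0.6833 1.6556; 1.6556 5.3403]

x_post = [0.3043, 0.9694]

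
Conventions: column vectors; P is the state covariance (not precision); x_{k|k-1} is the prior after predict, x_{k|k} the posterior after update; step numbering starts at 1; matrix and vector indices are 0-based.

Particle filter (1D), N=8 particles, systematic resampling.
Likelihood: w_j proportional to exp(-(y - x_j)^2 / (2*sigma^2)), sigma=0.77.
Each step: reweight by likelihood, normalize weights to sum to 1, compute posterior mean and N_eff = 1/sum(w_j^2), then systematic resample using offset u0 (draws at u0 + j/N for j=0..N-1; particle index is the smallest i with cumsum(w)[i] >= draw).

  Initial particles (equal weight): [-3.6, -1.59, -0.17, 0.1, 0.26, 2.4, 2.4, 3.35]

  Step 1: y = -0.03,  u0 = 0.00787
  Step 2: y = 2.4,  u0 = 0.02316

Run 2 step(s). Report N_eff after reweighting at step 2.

step 1: w=[0.0000, 0.0422, 0.3232, 0.3239, 0.3061, 0.0023, 0.0023, 0.0000]  mean=0.0008  Neff=3.2799  idx=[1, 2, 2, 3, 3, 3, 4, 4]
step 2: w=[0.0000, 0.0452, 0.0452, 0.1370, 0.1370, 0.1370, 0.2493, 0.2493]  mean=0.1554  Neff=5.4138  idx=[1, 3, 4, 5, 6, 6, 7, 7]

N_eff = 5.4138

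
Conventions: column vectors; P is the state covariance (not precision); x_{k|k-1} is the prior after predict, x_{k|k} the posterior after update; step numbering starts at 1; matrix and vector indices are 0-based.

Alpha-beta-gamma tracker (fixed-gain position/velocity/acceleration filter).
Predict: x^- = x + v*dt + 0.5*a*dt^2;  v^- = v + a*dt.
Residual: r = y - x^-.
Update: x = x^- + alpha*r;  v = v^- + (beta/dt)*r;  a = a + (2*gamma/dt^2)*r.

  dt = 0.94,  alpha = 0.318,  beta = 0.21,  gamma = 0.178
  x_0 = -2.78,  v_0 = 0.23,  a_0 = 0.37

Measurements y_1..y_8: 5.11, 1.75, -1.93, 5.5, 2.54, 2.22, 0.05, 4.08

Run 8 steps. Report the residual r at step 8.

resid = 21.6720

step 1: x_pred=-2.4003  r=7.5103  x^+=-0.0120  v^+=2.2556  a^+=3.3959
step 2: x_pred=3.6086  r=-1.8586  x^+=3.0175  v^+=5.0326  a^+=2.6471
step 3: x_pred=8.9176  r=-10.8476  x^+=5.4681  v^+=5.0974  a^+=-1.7234
step 4: x_pred=9.4983  r=-3.9983  x^+=8.2268  v^+=2.5842  a^+=-3.3343
step 5: x_pred=9.1829  r=-6.6429  x^+=7.0704  v^+=-2.0341  a^+=-6.0107
step 6: x_pred=2.5029  r=-0.2829  x^+=2.4129  v^+=-7.7473  a^+=-6.1247
step 7: x_pred=-7.5754  r=7.6254  x^+=-5.1505  v^+=-11.8009  a^+=-3.0524
step 8: x_pred=-17.5920  r=21.6720  x^+=-10.7003  v^+=-9.8286  a^+=5.6792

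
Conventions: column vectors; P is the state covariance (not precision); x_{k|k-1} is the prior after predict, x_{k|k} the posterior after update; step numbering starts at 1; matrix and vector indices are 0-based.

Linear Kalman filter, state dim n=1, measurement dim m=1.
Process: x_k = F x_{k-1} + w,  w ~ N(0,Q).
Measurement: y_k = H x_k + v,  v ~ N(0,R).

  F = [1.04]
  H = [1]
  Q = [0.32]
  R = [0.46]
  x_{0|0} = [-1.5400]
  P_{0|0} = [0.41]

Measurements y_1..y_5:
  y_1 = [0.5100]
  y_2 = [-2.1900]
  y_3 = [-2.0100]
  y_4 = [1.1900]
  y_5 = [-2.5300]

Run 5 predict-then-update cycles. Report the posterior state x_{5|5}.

x_post = [-1.4885]

step 1: x^-=[-1.6016]  P^-=[0.7635]  S=[1.2235]  K=[0.6240]  nu=[2.1116]  x^+=[-0.2839]  P^+=[0.2870]
step 2: x^-=[-0.2953]  P^-=[0.6305]  S=[1.0905]  K=[0.5782]  nu=[-1.8947]  x^+=[-1.3907]  P^+=[0.2660]
step 3: x^-=[-1.4464]  P^-=[0.6077]  S=[1.0677]  K=[0.5692]  nu=[-0.5636]  x^+=[-1.7672]  P^+=[0.2618]
step 4: x^-=[-1.8378]  P^-=[0.6032]  S=[1.0632]  K=[0.5673]  nu=[3.0278]  x^+=[-0.1201]  P^+=[0.2610]
step 5: x^-=[-0.1249]  P^-=[0.6023]  S=[1.0623]  K=[0.5670]  nu=[-2.4051]  x^+=[-1.4885]  P^+=[0.2608]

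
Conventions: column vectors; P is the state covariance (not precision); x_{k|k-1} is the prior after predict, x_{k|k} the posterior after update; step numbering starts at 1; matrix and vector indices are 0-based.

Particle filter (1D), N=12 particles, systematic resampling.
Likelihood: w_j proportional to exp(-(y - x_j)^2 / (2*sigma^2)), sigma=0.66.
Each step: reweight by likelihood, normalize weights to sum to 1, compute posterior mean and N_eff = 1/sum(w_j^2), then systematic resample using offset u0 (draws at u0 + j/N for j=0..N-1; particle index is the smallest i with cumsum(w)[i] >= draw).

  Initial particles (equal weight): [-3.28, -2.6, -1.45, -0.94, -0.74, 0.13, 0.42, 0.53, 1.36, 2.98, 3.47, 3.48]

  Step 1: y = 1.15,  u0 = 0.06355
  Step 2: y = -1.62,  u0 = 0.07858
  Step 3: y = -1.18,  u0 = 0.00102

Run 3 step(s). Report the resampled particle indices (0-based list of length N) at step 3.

step 1: w=[0.0000, 0.0000, 0.0002, 0.0027, 0.0067, 0.1217, 0.2180, 0.2585, 0.3820, 0.0086, 0.0008, 0.0008]  mean=0.7876  Neff=3.6332  idx=[5, 6, 6, 6, 7, 7, 7, 8, 8, 8, 8, 8]
step 2: w=[0.4244, 0.1202, 0.1202, 0.1202, 0.0708, 0.0708, 0.0708, 0.0005, 0.0005, 0.0005, 0.0005, 0.0005]  mean=0.3228  Neff=4.1936  idx=[0, 0, 0, 0, 0, 1, 2, 2, 3, 4, 5, 6]
step 3: w=[0.1376, 0.1376, 0.1376, 0.1376, 0.1376, 0.0522, 0.0522, 0.0522, 0.0522, 0.0344, 0.0344, 0.0344]  mean=0.2318  Neff=9.1652  idx=[0, 0, 1, 1, 2, 3, 3, 4, 4, 6, 7, 9]

resampled_idx = [0, 0, 1, 1, 2, 3, 3, 4, 4, 6, 7, 9]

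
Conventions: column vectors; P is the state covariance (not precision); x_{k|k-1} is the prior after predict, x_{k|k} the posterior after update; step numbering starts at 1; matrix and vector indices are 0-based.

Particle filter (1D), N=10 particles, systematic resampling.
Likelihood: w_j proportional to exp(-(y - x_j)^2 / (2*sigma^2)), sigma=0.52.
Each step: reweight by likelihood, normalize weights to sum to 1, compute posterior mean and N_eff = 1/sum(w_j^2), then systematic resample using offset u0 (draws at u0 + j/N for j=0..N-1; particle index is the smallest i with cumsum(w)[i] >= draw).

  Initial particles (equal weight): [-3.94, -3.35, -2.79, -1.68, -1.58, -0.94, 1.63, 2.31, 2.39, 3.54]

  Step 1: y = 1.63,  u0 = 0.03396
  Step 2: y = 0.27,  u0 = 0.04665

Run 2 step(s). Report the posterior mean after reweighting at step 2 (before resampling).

step 1: w=[0.0000, 0.0000, 0.0000, 0.0000, 0.0000, 0.0000, 0.5649, 0.2402, 0.1942, 0.0007]  mean=1.9422  Neff=2.4122  idx=[6, 6, 6, 6, 6, 6, 7, 7, 8, 8]
step 2: w=[0.1655, 0.1655, 0.1655, 0.1655, 0.1655, 0.1655, 0.0023, 0.0023, 0.0012, 0.0012]  mean=1.6350  Neff=6.0855  idx=[0, 0, 1, 2, 2, 3, 3, 4, 5, 5]

post_mean = 1.6350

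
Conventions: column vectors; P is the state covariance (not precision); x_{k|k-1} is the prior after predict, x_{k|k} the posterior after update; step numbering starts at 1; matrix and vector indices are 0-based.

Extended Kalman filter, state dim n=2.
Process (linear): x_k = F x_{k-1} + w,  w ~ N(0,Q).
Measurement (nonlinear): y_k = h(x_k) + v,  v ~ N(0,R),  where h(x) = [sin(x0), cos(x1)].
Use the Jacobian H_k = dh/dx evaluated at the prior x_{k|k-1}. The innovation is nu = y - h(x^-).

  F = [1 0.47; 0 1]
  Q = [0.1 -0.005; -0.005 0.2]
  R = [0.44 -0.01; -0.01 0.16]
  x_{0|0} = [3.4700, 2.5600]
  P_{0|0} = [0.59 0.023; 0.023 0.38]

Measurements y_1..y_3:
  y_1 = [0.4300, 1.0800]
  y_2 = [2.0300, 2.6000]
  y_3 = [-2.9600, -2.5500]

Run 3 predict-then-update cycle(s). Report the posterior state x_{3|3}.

step 1: x^-=[4.6732, 2.5600]  P^-=[0.7956 0.1966; 0.1966 0.5800]  H_jac=[-0.0392 0.0000; 0.0000 -0.5494]  S=[0.4412 -0.0058; -0.0058 0.3350]  K=[-0.0749 -0.3236; -0.0299 -0.9515]  nu=[1.4292, 1.9156]  x^+=[3.9462, 0.6945]  P^+=[0.7583 0.0929; 0.0929 0.2766]
step 2: x^-=[4.2726, 0.6945]  P^-=[1.0067 0.2179; 0.2179 0.4766]  H_jac=[-0.4257 0.0000; 0.0000 -0.6400]  S=[0.6224 0.0494; 0.0494 0.3552]  K=[-0.6647 -0.3002; -0.0818 -0.8473]  nu=[2.9349, 1.8316]  x^+=[1.7719, -1.0976]  P^+=[0.6800 0.0647; 0.0647 0.2105]
step 3: x^-=[1.2561, -1.0976]  P^-=[0.8873 0.1586; 0.1586 0.4105]  H_jac=[0.3096 0.0000; 0.0000 0.8901]  S=[0.5250 0.0337; 0.0337 0.4853]  K=[0.5067 0.2558; 0.0454 0.7499]  nu=[-3.9109, -3.0057]  x^+=[-1.4943, -3.5290]  P^+=[0.7120 0.0403; 0.0403 0.1343]

x_post = [-1.4943, -3.5290]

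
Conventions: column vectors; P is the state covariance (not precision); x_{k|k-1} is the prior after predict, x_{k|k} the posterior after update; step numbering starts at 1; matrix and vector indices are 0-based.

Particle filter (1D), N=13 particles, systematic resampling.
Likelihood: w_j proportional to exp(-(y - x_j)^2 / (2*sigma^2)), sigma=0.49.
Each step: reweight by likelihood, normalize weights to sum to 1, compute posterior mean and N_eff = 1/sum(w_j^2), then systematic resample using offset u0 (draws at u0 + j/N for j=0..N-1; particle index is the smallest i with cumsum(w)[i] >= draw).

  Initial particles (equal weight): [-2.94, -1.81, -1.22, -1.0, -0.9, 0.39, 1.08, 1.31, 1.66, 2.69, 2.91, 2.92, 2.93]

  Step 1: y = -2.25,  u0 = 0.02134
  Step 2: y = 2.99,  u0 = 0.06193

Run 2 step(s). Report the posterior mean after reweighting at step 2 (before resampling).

post_mean = -1.2200

step 1: w=[0.3066, 0.5522, 0.0907, 0.0319, 0.0186, 0.0000, 0.0000, 0.0000, 0.0000, 0.0000, 0.0000, 0.0000, 0.0000]  mean=-2.0602  Neff=2.4479  idx=[0, 0, 0, 0, 1, 1, 1, 1, 1, 1, 1, 2, 2]
step 2: w=[0.0000, 0.0000, 0.0000, 0.0000, 0.0000, 0.0000, 0.0000, 0.0000, 0.0000, 0.0000, 0.0000, 0.5000, 0.5000]  mean=-1.2200  Neff=2.0002  idx=[11, 11, 11, 11, 11, 11, 12, 12, 12, 12, 12, 12, 12]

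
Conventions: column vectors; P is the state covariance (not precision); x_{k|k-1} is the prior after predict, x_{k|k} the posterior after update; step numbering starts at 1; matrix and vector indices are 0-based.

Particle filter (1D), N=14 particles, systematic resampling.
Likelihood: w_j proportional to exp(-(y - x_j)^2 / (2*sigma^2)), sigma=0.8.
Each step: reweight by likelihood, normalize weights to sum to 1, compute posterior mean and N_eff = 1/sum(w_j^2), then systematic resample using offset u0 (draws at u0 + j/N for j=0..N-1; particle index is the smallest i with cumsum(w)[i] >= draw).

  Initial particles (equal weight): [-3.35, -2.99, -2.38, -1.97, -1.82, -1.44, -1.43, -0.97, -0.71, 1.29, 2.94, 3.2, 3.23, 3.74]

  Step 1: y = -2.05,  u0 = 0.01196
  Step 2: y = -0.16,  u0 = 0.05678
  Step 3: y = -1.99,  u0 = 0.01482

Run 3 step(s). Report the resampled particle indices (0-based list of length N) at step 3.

step 1: w=[0.0462, 0.0868, 0.1590, 0.1722, 0.1661, 0.1294, 0.1282, 0.0696, 0.0426, 0.0000, 0.0000, 0.0000, 0.0000, 0.0000]  mean=-1.9015  Neff=7.5757  idx=[0, 1, 2, 2, 3, 3, 3, 4, 4, 5, 5, 6, 6, 7]
step 2: w=[0.0002, 0.0009, 0.0095, 0.0095, 0.0347, 0.0347, 0.0347, 0.0521, 0.0521, 0.1246, 0.1246, 0.1271, 0.1271, 0.2684]  mean=-1.4255  Neff=6.9150  idx=[5, 7, 8, 9, 9, 10, 11, 11, 12, 12, 13, 13, 13, 13]
step 3: w=[0.0977, 0.0956, 0.0956, 0.0772, 0.0772, 0.0772, 0.0765, 0.0765, 0.0765, 0.0765, 0.0434, 0.0434, 0.0434, 0.0434]  mean=-1.4798  Neff=13.0481  idx=[0, 0, 1, 2, 3, 4, 5, 5, 6, 7, 8, 9, 11, 12]

resampled_idx = [0, 0, 1, 2, 3, 4, 5, 5, 6, 7, 8, 9, 11, 12]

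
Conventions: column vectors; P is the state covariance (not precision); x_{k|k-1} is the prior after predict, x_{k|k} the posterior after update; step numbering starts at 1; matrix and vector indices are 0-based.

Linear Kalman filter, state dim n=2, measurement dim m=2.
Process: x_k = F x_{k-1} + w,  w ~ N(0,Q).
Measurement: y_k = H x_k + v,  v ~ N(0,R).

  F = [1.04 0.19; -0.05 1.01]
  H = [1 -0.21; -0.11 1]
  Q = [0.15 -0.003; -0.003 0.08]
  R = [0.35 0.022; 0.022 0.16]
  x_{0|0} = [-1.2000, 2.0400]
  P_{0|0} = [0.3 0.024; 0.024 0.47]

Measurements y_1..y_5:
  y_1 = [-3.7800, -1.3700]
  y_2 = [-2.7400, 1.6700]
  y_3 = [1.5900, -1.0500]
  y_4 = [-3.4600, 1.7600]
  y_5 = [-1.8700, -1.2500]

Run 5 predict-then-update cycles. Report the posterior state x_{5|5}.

x_post = [-1.8905, -0.3399]

step 1: x^-=[-0.8604, 2.1204]  P^-=[0.5009 0.0966; 0.0966 0.5578]  S=[0.8350 -0.0514; -0.0514 0.7026]  K=[0.5819 0.1016; 0.0235 0.7805]  nu=[-2.4743, -3.5850]  x^+=[-2.6646, -0.7357]  P^+=[0.2170 0.0529; 0.0529 0.1312]
step 2: x^-=[-2.9109, -0.6098]  P^-=[0.4104 0.0660; 0.0660 0.2090]  S=[0.7419 0.0005; 0.0005 0.3595]  K=[0.5344 0.0573; 0.0294 0.5613]  nu=[0.0429, 1.9596]  x^+=[-2.7757, 0.4913]  P^+=[0.1973 0.0426; 0.0426 0.0951]
step 3: x^-=[-2.7934, 0.6350]  P^-=[0.3836 0.0494; 0.0494 0.1732]  S=[0.7206 -0.0061; -0.0061 0.3270]  K=[0.5183 0.0315; 0.0224 0.5136]  nu=[4.5168, -1.9923]  x^+=[-0.5152, -0.2872]  P^+=[0.1899 0.0373; 0.0373 0.0868]
step 4: x^-=[-0.5903, -0.2643]  P^-=[0.3733 0.0426; 0.0426 0.1652]  S=[0.7127 -0.0101; -0.0101 0.3204]  K=[0.5116 0.0211; 0.0183 0.5017]  nu=[-2.9252, 1.9594]  x^+=[-2.0454, 0.6652]  P^+=[0.1869 0.0352; 0.0352 0.0845]
step 5: x^-=[-2.0008, 0.7741]  P^-=[0.3691 0.0401; 0.0401 0.1632]  S=[0.7094 -0.0118; -0.0118 0.3188]  K=[0.5087 0.0174; 0.0166 0.4986]  nu=[0.2934, -2.2442]  x^+=[-1.8905, -0.3399]  P^+=[0.1856 0.0344; 0.0344 0.0839]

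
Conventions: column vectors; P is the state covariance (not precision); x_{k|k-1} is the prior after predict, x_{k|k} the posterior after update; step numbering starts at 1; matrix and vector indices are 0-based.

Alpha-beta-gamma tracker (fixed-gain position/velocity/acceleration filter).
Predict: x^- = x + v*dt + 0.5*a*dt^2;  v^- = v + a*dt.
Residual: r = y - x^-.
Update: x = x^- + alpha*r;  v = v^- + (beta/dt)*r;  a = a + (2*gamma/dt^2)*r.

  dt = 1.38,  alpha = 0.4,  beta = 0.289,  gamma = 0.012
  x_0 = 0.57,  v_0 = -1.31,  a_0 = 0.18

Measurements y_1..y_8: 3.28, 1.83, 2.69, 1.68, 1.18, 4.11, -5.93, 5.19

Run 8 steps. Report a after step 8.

step 1: x_pred=-1.0664  r=4.3464  x^+=0.6722  v^+=-0.1514  a^+=0.2348
step 2: x_pred=0.6868  r=1.1432  x^+=1.1441  v^+=0.4120  a^+=0.2492
step 3: x_pred=1.9499  r=0.7401  x^+=2.2460  v^+=0.9109  a^+=0.2585
step 4: x_pred=3.7491  r=-2.0691  x^+=2.9215  v^+=0.8343  a^+=0.2324
step 5: x_pred=4.2941  r=-3.1141  x^+=3.0485  v^+=0.5029  a^+=0.1932
step 6: x_pred=3.9264  r=0.1836  x^+=3.9999  v^+=0.8079  a^+=0.1955
step 7: x_pred=5.3010  r=-11.2310  x^+=0.8086  v^+=-1.2743  a^+=0.0540
step 8: x_pred=-0.8985  r=6.0885  x^+=1.5369  v^+=0.0753  a^+=0.1307

a_post = 0.1307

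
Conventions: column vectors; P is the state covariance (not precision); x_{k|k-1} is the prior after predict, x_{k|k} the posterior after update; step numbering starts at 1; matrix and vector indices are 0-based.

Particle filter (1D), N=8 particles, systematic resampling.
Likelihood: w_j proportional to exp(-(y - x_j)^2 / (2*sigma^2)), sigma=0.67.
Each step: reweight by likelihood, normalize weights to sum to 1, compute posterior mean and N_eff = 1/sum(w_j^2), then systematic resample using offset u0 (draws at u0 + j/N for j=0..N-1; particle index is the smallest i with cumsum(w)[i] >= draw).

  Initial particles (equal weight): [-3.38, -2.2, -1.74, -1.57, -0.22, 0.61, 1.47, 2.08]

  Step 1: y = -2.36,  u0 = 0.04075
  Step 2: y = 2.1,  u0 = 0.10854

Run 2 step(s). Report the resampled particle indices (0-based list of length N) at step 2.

step 1: w=[0.1285, 0.3979, 0.2668, 0.2043, 0.0025, 0.0000, 0.0000, 0.0000]  mean=-2.0952  Neff=3.4752  idx=[0, 1, 1, 1, 2, 2, 2, 3]
step 2: w=[0.0000, 0.0021, 0.0021, 0.0021, 0.1390, 0.1390, 0.1390, 0.5764]  mean=-1.6450  Neff=2.5623  idx=[4, 5, 6, 7, 7, 7, 7, 7]

resampled_idx = [4, 5, 6, 7, 7, 7, 7, 7]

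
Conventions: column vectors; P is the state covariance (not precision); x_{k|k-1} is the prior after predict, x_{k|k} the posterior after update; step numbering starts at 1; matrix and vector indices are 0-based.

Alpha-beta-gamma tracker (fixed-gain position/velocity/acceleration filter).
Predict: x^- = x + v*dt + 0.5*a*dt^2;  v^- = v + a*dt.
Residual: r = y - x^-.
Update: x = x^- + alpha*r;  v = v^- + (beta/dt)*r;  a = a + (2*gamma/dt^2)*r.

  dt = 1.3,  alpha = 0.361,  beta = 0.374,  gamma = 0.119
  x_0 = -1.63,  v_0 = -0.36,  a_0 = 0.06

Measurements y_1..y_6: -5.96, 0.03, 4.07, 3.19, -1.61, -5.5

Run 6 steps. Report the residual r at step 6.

step 1: x_pred=-2.0473  r=-3.9127  x^+=-3.4598  v^+=-1.4077  a^+=-0.4910
step 2: x_pred=-5.7046  r=5.7346  x^+=-3.6344  v^+=-0.3962  a^+=0.3166
step 3: x_pred=-3.8819  r=7.9519  x^+=-1.0113  v^+=2.3031  a^+=1.4364
step 4: x_pred=3.1965  r=-0.0065  x^+=3.1942  v^+=4.1686  a^+=1.4355
step 5: x_pred=9.8264  r=-11.4364  x^+=5.6978  v^+=2.7446  a^+=-0.1750
step 6: x_pred=9.1179  r=-14.6179  x^+=3.8409  v^+=-1.6884  a^+=-2.2337

resid = -14.6179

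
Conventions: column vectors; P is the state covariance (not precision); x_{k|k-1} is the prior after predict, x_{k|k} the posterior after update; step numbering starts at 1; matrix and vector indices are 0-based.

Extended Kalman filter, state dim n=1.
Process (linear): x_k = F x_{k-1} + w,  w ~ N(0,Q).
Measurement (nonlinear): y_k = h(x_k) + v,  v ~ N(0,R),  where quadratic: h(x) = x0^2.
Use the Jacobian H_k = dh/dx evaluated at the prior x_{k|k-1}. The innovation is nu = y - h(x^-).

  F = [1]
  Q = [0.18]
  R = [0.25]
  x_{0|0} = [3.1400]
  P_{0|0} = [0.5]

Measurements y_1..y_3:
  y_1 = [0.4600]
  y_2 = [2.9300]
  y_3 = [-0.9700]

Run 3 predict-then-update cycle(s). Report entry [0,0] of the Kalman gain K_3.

step 1: x^-=[3.1400]  P^-=[0.6800]  H_jac=[6.2800]  S=[27.0681]  K=[0.1578]  nu=[-9.3996]  x^+=[1.6571]  P^+=[0.0063]
step 2: x^-=[1.6571]  P^-=[0.1863]  H_jac=[3.3141]  S=[2.2960]  K=[0.2689]  nu=[0.1841]  x^+=[1.7066]  P^+=[0.0203]
step 3: x^-=[1.7066]  P^-=[0.2003]  H_jac=[3.4132]  S=[2.5832]  K=[0.2646]  nu=[-3.8824]  x^+=[0.6792]  P^+=[0.0194]

K[0,0] = 0.2646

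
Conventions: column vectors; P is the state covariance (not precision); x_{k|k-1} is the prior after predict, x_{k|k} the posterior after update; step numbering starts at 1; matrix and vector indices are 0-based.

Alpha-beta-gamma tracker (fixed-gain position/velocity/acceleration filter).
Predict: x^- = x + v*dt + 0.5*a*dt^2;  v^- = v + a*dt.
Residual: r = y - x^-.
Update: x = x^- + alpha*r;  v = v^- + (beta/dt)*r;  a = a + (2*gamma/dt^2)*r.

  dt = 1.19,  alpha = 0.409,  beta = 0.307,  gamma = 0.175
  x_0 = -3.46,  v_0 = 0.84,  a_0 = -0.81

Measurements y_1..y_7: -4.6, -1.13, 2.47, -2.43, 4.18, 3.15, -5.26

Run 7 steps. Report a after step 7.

a_post = -3.8228

step 1: x_pred=-3.0339  r=-1.5661  x^+=-3.6744  v^+=-0.5279  a^+=-1.1971
step 2: x_pred=-5.1503  r=4.0203  x^+=-3.5060  v^+=-0.9153  a^+=-0.2034
step 3: x_pred=-4.7392  r=7.2092  x^+=-1.7906  v^+=0.7025  a^+=1.5784
step 4: x_pred=0.1629  r=-2.5929  x^+=-0.8976  v^+=1.9118  a^+=0.9375
step 5: x_pred=2.0413  r=2.1387  x^+=2.9160  v^+=3.5792  a^+=1.4661
step 6: x_pred=8.2134  r=-5.0634  x^+=6.1425  v^+=4.0176  a^+=0.2147
step 7: x_pred=11.0754  r=-16.3354  x^+=4.3942  v^+=0.0588  a^+=-3.8228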